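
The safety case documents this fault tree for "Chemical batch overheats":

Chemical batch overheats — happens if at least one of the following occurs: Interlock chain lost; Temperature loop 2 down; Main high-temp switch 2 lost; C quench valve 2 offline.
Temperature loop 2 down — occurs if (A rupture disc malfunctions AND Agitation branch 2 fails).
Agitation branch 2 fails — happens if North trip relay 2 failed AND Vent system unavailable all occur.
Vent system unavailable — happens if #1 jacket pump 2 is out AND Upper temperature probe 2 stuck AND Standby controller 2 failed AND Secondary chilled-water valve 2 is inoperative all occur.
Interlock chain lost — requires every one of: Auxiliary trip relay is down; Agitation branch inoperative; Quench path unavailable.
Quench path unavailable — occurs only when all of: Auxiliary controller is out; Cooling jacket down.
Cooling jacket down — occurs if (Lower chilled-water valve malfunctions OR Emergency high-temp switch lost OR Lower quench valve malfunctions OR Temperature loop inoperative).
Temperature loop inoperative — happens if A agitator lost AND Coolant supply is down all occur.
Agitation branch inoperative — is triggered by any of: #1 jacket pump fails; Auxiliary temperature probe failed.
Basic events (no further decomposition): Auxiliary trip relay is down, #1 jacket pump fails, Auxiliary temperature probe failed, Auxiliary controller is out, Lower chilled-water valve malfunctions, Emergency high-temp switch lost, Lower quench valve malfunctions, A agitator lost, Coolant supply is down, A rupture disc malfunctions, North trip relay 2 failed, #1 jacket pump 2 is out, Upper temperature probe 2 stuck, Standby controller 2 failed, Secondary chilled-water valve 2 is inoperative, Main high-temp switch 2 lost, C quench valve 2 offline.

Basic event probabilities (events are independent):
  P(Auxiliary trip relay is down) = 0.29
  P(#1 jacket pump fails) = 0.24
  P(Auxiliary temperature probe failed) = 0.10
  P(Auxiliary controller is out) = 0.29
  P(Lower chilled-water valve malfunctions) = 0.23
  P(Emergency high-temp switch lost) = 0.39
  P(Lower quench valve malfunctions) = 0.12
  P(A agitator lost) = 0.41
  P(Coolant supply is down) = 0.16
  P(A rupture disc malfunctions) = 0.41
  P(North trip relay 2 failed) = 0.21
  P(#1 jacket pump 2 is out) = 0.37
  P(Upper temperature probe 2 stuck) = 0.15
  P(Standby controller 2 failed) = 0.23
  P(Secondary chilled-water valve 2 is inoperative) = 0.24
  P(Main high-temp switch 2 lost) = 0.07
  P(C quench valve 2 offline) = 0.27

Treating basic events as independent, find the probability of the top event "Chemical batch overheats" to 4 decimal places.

0.3324

P(Agitation branch inoperative) [OR] = 1 − (1−0.24) × (1−0.10) = 0.316000
P(Temperature loop inoperative) [AND] = 0.41 × 0.16 = 0.065600
P(Cooling jacket down) [OR] = 1 − (1−0.23) × (1−0.39) × (1−0.12) × (1−0.065600) = 0.613779
P(Quench path unavailable) [AND] = 0.29 × 0.613779 = 0.177996
P(Interlock chain lost) [AND] = 0.29 × 0.316000 × 0.177996 = 0.016312
P(Vent system unavailable) [AND] = 0.37 × 0.15 × 0.23 × 0.24 = 0.003064
P(Agitation branch 2 fails) [AND] = 0.21 × 0.003064 = 0.000643
P(Temperature loop 2 down) [AND] = 0.41 × 0.000643 = 0.000264
P(Chemical batch overheats) [OR] = 1 − (1−0.016312) × (1−0.000264) × (1−0.07) × (1−0.27) = 0.332351
Rounded to 4 decimal places: P(Chemical batch overheats) ≈ 0.3324.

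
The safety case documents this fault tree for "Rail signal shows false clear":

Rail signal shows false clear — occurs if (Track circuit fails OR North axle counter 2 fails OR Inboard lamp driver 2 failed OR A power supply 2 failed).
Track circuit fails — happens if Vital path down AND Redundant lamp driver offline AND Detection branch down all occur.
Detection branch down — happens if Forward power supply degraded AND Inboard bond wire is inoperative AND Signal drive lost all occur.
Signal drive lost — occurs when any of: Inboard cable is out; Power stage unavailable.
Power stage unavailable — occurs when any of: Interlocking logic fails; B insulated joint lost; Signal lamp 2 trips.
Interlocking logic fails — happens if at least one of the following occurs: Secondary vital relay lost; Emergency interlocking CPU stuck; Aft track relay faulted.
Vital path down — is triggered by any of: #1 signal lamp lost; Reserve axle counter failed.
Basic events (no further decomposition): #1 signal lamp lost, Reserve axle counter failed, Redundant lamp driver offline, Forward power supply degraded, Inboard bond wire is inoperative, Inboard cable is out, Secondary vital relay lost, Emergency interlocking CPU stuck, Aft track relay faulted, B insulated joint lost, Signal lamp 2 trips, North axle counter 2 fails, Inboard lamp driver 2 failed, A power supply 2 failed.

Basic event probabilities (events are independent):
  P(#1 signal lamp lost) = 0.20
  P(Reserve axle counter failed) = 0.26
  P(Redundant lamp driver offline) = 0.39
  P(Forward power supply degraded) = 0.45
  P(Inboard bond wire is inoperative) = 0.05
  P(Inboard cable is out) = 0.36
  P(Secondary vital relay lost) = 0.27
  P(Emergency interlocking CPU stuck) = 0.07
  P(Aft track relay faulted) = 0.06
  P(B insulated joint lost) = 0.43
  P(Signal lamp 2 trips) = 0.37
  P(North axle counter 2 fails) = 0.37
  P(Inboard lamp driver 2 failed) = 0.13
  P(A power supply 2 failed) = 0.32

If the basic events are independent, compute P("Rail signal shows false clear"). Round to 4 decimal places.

P(Vital path down) [OR] = 1 − (1−0.20) × (1−0.26) = 0.408000
P(Interlocking logic fails) [OR] = 1 − (1−0.27) × (1−0.07) × (1−0.06) = 0.361834
P(Power stage unavailable) [OR] = 1 − (1−0.361834) × (1−0.43) × (1−0.37) = 0.770835
P(Signal drive lost) [OR] = 1 − (1−0.36) × (1−0.770835) = 0.853334
P(Detection branch down) [AND] = 0.45 × 0.05 × 0.853334 = 0.019200
P(Track circuit fails) [AND] = 0.408000 × 0.39 × 0.019200 = 0.003055
P(Rail signal shows false clear) [OR] = 1 − (1−0.003055) × (1−0.37) × (1−0.13) × (1−0.32) = 0.628431
Rounded to 4 decimal places: P(Rail signal shows false clear) ≈ 0.6284.

0.6284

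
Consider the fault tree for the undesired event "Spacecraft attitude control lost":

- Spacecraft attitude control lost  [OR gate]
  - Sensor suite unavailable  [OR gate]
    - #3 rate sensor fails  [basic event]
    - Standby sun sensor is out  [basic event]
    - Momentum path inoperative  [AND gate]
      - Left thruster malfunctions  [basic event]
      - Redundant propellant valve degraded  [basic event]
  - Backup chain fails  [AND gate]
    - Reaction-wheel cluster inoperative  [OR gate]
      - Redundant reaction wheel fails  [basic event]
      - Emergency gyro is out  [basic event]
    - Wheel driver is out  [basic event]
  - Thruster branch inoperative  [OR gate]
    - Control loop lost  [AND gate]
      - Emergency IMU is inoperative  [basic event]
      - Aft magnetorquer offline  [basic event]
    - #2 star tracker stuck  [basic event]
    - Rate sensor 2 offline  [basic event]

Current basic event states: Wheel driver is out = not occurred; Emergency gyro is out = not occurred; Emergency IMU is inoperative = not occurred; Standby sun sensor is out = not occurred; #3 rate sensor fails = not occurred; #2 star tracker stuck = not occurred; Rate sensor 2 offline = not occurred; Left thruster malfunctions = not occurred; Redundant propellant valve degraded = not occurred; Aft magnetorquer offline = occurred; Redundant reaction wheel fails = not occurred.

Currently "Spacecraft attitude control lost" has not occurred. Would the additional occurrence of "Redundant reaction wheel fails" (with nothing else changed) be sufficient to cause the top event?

Counterfactual: set "Redundant reaction wheel fails" to occurred.
Momentum path inoperative [AND]: Left thruster malfunctions=not, Redundant propellant valve degraded=not → not all inputs occur → does not occur.
Sensor suite unavailable [OR]: #3 rate sensor fails=not, Standby sun sensor is out=not, Momentum path inoperative=not → no input occurs → does not occur.
Reaction-wheel cluster inoperative [OR]: Redundant reaction wheel fails=occurs, Emergency gyro is out=not → at least one input occurs → occurs.
Backup chain fails [AND]: Reaction-wheel cluster inoperative=occurs, Wheel driver is out=not → not all inputs occur → does not occur.
Control loop lost [AND]: Emergency IMU is inoperative=not, Aft magnetorquer offline=occurs → not all inputs occur → does not occur.
Thruster branch inoperative [OR]: Control loop lost=not, #2 star tracker stuck=not, Rate sensor 2 offline=not → no input occurs → does not occur.
Spacecraft attitude control lost [OR]: Sensor suite unavailable=not, Backup chain fails=not, Thruster branch inoperative=not → no input occurs → does not occur.

No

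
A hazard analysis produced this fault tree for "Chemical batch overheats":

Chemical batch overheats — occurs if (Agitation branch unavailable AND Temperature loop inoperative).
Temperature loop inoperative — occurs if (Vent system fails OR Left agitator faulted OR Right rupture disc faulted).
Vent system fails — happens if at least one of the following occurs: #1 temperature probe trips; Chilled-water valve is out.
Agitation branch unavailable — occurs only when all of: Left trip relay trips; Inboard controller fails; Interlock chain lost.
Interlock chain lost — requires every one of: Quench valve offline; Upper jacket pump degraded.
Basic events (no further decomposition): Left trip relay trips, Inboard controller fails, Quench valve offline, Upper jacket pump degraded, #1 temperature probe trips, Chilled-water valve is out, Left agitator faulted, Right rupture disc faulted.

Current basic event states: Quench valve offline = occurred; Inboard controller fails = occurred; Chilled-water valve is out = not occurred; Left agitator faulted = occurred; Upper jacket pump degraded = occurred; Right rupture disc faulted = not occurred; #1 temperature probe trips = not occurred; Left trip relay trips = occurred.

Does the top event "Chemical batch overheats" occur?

Yes

Interlock chain lost [AND]: Quench valve offline=occurs, Upper jacket pump degraded=occurs → all inputs occur → occurs.
Agitation branch unavailable [AND]: Left trip relay trips=occurs, Inboard controller fails=occurs, Interlock chain lost=occurs → all inputs occur → occurs.
Vent system fails [OR]: #1 temperature probe trips=not, Chilled-water valve is out=not → no input occurs → does not occur.
Temperature loop inoperative [OR]: Vent system fails=not, Left agitator faulted=occurs, Right rupture disc faulted=not → at least one input occurs → occurs.
Chemical batch overheats [AND]: Agitation branch unavailable=occurs, Temperature loop inoperative=occurs → all inputs occur → occurs.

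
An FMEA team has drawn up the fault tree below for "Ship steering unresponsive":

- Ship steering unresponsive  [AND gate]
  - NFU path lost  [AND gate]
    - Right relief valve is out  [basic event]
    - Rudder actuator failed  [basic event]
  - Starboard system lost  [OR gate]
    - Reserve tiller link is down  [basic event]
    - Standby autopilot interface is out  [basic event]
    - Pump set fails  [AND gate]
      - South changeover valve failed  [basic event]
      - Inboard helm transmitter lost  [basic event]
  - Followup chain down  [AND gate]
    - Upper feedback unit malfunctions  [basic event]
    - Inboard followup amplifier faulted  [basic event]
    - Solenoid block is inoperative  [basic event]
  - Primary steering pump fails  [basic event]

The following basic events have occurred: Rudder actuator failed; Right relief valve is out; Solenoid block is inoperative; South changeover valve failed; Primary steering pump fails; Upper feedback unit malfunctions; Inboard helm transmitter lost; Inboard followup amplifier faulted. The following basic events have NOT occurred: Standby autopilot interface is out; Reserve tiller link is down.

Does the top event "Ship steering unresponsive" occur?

NFU path lost [AND]: Right relief valve is out=occurs, Rudder actuator failed=occurs → all inputs occur → occurs.
Pump set fails [AND]: South changeover valve failed=occurs, Inboard helm transmitter lost=occurs → all inputs occur → occurs.
Starboard system lost [OR]: Reserve tiller link is down=not, Standby autopilot interface is out=not, Pump set fails=occurs → at least one input occurs → occurs.
Followup chain down [AND]: Upper feedback unit malfunctions=occurs, Inboard followup amplifier faulted=occurs, Solenoid block is inoperative=occurs → all inputs occur → occurs.
Ship steering unresponsive [AND]: NFU path lost=occurs, Starboard system lost=occurs, Followup chain down=occurs, Primary steering pump fails=occurs → all inputs occur → occurs.

Yes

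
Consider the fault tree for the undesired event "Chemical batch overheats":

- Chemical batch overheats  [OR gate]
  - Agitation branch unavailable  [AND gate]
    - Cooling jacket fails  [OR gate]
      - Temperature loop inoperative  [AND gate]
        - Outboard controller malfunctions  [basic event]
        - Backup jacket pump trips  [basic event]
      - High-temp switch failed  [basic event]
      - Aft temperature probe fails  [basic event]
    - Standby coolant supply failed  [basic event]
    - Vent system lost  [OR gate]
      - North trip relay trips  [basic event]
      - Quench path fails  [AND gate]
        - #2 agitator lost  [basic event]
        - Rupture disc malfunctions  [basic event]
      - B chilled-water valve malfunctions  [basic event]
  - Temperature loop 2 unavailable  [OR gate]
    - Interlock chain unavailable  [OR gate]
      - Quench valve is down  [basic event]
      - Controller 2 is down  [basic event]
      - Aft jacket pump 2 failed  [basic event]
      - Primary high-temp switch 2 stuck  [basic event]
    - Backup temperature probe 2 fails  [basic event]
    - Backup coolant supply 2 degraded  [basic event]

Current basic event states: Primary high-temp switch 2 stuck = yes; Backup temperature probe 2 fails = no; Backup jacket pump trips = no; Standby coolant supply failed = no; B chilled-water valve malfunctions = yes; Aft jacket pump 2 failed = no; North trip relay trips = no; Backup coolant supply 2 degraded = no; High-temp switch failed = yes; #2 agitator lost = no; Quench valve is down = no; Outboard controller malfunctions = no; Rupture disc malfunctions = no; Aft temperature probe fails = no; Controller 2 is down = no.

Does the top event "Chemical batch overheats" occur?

Temperature loop inoperative [AND]: Outboard controller malfunctions=not, Backup jacket pump trips=not → not all inputs occur → does not occur.
Cooling jacket fails [OR]: Temperature loop inoperative=not, High-temp switch failed=occurs, Aft temperature probe fails=not → at least one input occurs → occurs.
Quench path fails [AND]: #2 agitator lost=not, Rupture disc malfunctions=not → not all inputs occur → does not occur.
Vent system lost [OR]: North trip relay trips=not, Quench path fails=not, B chilled-water valve malfunctions=occurs → at least one input occurs → occurs.
Agitation branch unavailable [AND]: Cooling jacket fails=occurs, Standby coolant supply failed=not, Vent system lost=occurs → not all inputs occur → does not occur.
Interlock chain unavailable [OR]: Quench valve is down=not, Controller 2 is down=not, Aft jacket pump 2 failed=not, Primary high-temp switch 2 stuck=occurs → at least one input occurs → occurs.
Temperature loop 2 unavailable [OR]: Interlock chain unavailable=occurs, Backup temperature probe 2 fails=not, Backup coolant supply 2 degraded=not → at least one input occurs → occurs.
Chemical batch overheats [OR]: Agitation branch unavailable=not, Temperature loop 2 unavailable=occurs → at least one input occurs → occurs.

Yes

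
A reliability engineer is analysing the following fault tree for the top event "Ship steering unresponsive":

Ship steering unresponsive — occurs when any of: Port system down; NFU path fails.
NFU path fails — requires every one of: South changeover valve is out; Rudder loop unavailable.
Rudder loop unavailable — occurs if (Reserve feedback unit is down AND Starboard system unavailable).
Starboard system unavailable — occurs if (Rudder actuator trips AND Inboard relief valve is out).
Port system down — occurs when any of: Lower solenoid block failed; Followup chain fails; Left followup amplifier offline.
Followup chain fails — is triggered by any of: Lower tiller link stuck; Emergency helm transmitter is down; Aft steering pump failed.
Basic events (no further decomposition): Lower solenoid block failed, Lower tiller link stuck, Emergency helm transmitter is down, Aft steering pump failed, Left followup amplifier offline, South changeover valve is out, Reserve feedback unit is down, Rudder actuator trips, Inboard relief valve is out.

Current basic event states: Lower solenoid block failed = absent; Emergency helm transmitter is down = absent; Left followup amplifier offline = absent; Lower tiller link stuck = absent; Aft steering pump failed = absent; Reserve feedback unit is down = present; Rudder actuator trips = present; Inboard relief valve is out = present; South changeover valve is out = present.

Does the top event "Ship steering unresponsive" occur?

Followup chain fails [OR]: Lower tiller link stuck=not, Emergency helm transmitter is down=not, Aft steering pump failed=not → no input occurs → does not occur.
Port system down [OR]: Lower solenoid block failed=not, Followup chain fails=not, Left followup amplifier offline=not → no input occurs → does not occur.
Starboard system unavailable [AND]: Rudder actuator trips=occurs, Inboard relief valve is out=occurs → all inputs occur → occurs.
Rudder loop unavailable [AND]: Reserve feedback unit is down=occurs, Starboard system unavailable=occurs → all inputs occur → occurs.
NFU path fails [AND]: South changeover valve is out=occurs, Rudder loop unavailable=occurs → all inputs occur → occurs.
Ship steering unresponsive [OR]: Port system down=not, NFU path fails=occurs → at least one input occurs → occurs.

Yes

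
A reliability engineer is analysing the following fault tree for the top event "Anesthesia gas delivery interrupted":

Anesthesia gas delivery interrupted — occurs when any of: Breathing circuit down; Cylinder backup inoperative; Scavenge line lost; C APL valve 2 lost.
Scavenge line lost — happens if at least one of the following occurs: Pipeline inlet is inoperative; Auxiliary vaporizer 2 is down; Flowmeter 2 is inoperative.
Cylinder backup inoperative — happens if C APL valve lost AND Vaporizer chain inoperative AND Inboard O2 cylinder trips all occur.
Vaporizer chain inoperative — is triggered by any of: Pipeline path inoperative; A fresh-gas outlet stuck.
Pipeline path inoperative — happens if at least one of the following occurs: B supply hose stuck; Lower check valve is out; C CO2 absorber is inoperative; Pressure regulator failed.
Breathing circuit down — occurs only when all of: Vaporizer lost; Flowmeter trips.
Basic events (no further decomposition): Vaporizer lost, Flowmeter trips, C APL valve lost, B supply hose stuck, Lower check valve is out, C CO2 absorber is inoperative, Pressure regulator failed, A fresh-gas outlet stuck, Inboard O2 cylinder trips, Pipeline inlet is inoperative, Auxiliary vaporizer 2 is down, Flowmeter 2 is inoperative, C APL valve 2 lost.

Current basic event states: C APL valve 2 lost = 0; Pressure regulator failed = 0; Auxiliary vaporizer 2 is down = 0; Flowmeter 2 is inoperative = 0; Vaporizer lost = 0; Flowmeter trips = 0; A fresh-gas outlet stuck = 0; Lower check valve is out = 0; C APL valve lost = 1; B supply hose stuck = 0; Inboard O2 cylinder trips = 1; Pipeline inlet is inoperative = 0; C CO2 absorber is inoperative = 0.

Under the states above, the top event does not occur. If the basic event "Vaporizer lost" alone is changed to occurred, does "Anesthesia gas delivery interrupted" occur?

Counterfactual: set "Vaporizer lost" to occurred.
Breathing circuit down [AND]: Vaporizer lost=occurs, Flowmeter trips=not → not all inputs occur → does not occur.
Pipeline path inoperative [OR]: B supply hose stuck=not, Lower check valve is out=not, C CO2 absorber is inoperative=not, Pressure regulator failed=not → no input occurs → does not occur.
Vaporizer chain inoperative [OR]: Pipeline path inoperative=not, A fresh-gas outlet stuck=not → no input occurs → does not occur.
Cylinder backup inoperative [AND]: C APL valve lost=occurs, Vaporizer chain inoperative=not, Inboard O2 cylinder trips=occurs → not all inputs occur → does not occur.
Scavenge line lost [OR]: Pipeline inlet is inoperative=not, Auxiliary vaporizer 2 is down=not, Flowmeter 2 is inoperative=not → no input occurs → does not occur.
Anesthesia gas delivery interrupted [OR]: Breathing circuit down=not, Cylinder backup inoperative=not, Scavenge line lost=not, C APL valve 2 lost=not → no input occurs → does not occur.

No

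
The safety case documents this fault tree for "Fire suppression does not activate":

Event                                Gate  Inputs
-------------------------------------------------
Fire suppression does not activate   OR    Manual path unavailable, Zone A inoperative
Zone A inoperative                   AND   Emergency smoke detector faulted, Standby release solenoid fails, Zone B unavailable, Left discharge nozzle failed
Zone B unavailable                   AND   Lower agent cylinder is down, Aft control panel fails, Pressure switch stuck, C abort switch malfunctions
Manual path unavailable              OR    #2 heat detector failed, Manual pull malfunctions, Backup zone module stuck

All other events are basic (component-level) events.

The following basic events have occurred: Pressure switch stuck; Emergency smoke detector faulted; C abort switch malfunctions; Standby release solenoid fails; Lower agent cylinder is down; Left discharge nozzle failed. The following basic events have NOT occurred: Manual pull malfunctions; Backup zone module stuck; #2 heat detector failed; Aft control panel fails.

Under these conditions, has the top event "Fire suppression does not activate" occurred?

Manual path unavailable [OR]: #2 heat detector failed=not, Manual pull malfunctions=not, Backup zone module stuck=not → no input occurs → does not occur.
Zone B unavailable [AND]: Lower agent cylinder is down=occurs, Aft control panel fails=not, Pressure switch stuck=occurs, C abort switch malfunctions=occurs → not all inputs occur → does not occur.
Zone A inoperative [AND]: Emergency smoke detector faulted=occurs, Standby release solenoid fails=occurs, Zone B unavailable=not, Left discharge nozzle failed=occurs → not all inputs occur → does not occur.
Fire suppression does not activate [OR]: Manual path unavailable=not, Zone A inoperative=not → no input occurs → does not occur.

No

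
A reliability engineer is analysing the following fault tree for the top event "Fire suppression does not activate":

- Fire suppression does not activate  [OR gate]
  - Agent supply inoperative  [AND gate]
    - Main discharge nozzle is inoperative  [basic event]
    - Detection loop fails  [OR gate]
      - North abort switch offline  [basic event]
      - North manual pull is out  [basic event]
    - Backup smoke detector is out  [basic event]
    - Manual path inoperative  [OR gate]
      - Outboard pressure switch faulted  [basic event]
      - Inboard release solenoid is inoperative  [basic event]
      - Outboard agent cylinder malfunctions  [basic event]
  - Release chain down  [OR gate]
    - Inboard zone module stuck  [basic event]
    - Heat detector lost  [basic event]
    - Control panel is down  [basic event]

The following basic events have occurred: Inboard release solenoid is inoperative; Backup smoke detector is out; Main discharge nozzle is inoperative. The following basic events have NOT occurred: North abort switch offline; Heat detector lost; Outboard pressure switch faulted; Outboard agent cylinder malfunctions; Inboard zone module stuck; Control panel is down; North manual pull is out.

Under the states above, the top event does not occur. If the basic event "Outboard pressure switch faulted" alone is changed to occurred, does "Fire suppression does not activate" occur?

No

Counterfactual: set "Outboard pressure switch faulted" to occurred.
Detection loop fails [OR]: North abort switch offline=not, North manual pull is out=not → no input occurs → does not occur.
Manual path inoperative [OR]: Outboard pressure switch faulted=occurs, Inboard release solenoid is inoperative=occurs, Outboard agent cylinder malfunctions=not → at least one input occurs → occurs.
Agent supply inoperative [AND]: Main discharge nozzle is inoperative=occurs, Detection loop fails=not, Backup smoke detector is out=occurs, Manual path inoperative=occurs → not all inputs occur → does not occur.
Release chain down [OR]: Inboard zone module stuck=not, Heat detector lost=not, Control panel is down=not → no input occurs → does not occur.
Fire suppression does not activate [OR]: Agent supply inoperative=not, Release chain down=not → no input occurs → does not occur.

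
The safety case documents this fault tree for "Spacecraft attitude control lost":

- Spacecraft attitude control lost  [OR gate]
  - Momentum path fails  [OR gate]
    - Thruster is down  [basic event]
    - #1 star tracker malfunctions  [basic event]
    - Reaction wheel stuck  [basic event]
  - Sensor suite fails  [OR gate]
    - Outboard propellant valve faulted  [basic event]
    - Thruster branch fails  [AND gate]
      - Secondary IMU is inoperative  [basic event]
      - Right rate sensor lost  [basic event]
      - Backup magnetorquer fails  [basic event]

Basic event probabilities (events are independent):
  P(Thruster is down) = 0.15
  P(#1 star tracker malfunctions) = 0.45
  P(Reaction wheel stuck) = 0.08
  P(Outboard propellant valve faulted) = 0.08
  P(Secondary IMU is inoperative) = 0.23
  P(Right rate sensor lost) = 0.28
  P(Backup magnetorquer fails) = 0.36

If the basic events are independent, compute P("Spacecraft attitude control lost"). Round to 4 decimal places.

P(Momentum path fails) [OR] = 1 − (1−0.15) × (1−0.45) × (1−0.08) = 0.569900
P(Thruster branch fails) [AND] = 0.23 × 0.28 × 0.36 = 0.023184
P(Sensor suite fails) [OR] = 1 − (1−0.08) × (1−0.023184) = 0.101329
P(Spacecraft attitude control lost) [OR] = 1 − (1−0.569900) × (1−0.101329) = 0.613482
Rounded to 4 decimal places: P(Spacecraft attitude control lost) ≈ 0.6135.

0.6135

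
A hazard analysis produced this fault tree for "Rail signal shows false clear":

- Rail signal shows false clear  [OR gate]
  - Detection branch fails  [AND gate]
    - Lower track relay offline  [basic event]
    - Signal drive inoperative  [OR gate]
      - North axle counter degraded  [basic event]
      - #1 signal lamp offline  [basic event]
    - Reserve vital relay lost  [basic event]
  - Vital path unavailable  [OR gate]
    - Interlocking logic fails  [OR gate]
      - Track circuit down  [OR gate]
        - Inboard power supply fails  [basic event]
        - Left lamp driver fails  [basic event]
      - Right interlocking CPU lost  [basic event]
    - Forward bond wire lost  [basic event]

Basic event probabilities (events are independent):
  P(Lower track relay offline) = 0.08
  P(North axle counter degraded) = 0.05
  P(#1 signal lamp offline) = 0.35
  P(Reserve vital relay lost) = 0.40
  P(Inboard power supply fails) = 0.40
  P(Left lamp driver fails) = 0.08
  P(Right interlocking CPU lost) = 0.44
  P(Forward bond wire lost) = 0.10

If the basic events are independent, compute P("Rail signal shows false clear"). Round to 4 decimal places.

P(Signal drive inoperative) [OR] = 1 − (1−0.05) × (1−0.35) = 0.382500
P(Detection branch fails) [AND] = 0.08 × 0.382500 × 0.40 = 0.012240
P(Track circuit down) [OR] = 1 − (1−0.40) × (1−0.08) = 0.448000
P(Interlocking logic fails) [OR] = 1 − (1−0.448000) × (1−0.44) = 0.690880
P(Vital path unavailable) [OR] = 1 − (1−0.690880) × (1−0.10) = 0.721792
P(Rail signal shows false clear) [OR] = 1 − (1−0.012240) × (1−0.721792) = 0.725197
Rounded to 4 decimal places: P(Rail signal shows false clear) ≈ 0.7252.

0.7252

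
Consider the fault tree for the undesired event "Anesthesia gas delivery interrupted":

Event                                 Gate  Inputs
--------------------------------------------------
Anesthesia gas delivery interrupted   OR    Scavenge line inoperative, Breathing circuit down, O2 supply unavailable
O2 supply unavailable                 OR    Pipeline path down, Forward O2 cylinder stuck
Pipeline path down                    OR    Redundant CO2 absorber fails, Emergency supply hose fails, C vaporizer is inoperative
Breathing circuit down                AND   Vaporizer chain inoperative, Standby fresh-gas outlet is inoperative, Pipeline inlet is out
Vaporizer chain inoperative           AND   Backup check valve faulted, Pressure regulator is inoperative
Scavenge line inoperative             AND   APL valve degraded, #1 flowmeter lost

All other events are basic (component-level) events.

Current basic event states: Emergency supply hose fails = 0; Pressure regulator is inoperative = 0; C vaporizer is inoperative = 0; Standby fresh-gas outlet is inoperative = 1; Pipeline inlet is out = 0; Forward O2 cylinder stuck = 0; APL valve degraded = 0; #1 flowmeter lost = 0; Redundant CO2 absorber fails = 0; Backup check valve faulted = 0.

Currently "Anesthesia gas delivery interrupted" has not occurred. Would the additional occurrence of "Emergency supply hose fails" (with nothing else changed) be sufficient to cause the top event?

Counterfactual: set "Emergency supply hose fails" to occurred.
Scavenge line inoperative [AND]: APL valve degraded=not, #1 flowmeter lost=not → not all inputs occur → does not occur.
Vaporizer chain inoperative [AND]: Backup check valve faulted=not, Pressure regulator is inoperative=not → not all inputs occur → does not occur.
Breathing circuit down [AND]: Vaporizer chain inoperative=not, Standby fresh-gas outlet is inoperative=occurs, Pipeline inlet is out=not → not all inputs occur → does not occur.
Pipeline path down [OR]: Redundant CO2 absorber fails=not, Emergency supply hose fails=occurs, C vaporizer is inoperative=not → at least one input occurs → occurs.
O2 supply unavailable [OR]: Pipeline path down=occurs, Forward O2 cylinder stuck=not → at least one input occurs → occurs.
Anesthesia gas delivery interrupted [OR]: Scavenge line inoperative=not, Breathing circuit down=not, O2 supply unavailable=occurs → at least one input occurs → occurs.

Yes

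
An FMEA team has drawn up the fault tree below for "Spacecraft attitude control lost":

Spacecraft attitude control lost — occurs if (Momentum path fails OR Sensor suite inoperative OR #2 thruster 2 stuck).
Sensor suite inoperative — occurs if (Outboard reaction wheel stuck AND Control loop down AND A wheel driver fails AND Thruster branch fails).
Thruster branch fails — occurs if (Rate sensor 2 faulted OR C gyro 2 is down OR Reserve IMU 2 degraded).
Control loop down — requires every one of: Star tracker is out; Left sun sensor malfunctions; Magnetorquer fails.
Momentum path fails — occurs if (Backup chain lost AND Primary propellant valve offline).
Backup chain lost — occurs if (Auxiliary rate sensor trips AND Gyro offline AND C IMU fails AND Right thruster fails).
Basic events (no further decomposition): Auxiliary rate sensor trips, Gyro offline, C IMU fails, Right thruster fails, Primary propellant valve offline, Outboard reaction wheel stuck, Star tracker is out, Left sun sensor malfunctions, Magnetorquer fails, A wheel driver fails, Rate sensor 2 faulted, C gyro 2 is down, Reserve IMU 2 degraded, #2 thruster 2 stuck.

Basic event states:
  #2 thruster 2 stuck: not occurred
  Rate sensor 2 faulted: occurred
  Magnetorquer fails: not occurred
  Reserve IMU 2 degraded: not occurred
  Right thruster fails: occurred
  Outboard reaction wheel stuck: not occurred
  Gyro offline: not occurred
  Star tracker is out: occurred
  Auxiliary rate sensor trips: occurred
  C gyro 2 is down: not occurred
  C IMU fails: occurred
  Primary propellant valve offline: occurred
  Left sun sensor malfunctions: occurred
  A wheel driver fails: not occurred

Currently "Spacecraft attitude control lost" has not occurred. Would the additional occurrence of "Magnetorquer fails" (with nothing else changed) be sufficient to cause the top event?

Counterfactual: set "Magnetorquer fails" to occurred.
Backup chain lost [AND]: Auxiliary rate sensor trips=occurs, Gyro offline=not, C IMU fails=occurs, Right thruster fails=occurs → not all inputs occur → does not occur.
Momentum path fails [AND]: Backup chain lost=not, Primary propellant valve offline=occurs → not all inputs occur → does not occur.
Control loop down [AND]: Star tracker is out=occurs, Left sun sensor malfunctions=occurs, Magnetorquer fails=occurs → all inputs occur → occurs.
Thruster branch fails [OR]: Rate sensor 2 faulted=occurs, C gyro 2 is down=not, Reserve IMU 2 degraded=not → at least one input occurs → occurs.
Sensor suite inoperative [AND]: Outboard reaction wheel stuck=not, Control loop down=occurs, A wheel driver fails=not, Thruster branch fails=occurs → not all inputs occur → does not occur.
Spacecraft attitude control lost [OR]: Momentum path fails=not, Sensor suite inoperative=not, #2 thruster 2 stuck=not → no input occurs → does not occur.

No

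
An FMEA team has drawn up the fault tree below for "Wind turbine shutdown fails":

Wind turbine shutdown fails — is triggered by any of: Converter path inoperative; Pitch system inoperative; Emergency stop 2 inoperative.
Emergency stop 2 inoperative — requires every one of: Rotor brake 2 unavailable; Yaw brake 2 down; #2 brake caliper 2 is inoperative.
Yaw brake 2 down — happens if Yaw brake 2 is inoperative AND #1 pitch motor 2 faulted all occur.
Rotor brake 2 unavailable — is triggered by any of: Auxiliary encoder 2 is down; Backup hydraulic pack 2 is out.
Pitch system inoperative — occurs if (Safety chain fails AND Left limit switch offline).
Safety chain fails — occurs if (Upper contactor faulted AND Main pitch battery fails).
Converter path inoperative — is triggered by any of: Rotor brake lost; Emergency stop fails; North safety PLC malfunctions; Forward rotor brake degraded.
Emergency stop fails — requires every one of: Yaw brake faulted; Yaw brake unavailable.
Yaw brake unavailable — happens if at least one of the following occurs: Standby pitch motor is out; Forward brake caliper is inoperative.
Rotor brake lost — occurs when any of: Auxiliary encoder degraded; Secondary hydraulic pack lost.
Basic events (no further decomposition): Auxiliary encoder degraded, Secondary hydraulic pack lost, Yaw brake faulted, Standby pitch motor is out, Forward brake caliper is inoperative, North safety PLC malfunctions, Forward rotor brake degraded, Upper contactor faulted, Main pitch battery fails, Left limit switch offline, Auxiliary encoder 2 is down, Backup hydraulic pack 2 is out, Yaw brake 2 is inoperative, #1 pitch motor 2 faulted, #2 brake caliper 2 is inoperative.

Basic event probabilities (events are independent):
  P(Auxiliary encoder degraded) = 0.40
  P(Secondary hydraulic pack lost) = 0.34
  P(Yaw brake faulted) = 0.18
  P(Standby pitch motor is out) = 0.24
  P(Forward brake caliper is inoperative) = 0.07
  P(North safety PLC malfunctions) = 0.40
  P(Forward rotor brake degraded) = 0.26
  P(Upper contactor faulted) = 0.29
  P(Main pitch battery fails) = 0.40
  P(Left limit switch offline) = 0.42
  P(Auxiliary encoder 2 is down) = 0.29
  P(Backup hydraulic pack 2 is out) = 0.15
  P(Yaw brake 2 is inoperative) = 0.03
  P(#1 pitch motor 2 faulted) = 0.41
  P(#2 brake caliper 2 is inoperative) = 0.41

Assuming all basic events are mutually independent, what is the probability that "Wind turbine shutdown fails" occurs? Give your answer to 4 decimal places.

P(Rotor brake lost) [OR] = 1 − (1−0.40) × (1−0.34) = 0.604000
P(Yaw brake unavailable) [OR] = 1 − (1−0.24) × (1−0.07) = 0.293200
P(Emergency stop fails) [AND] = 0.18 × 0.293200 = 0.052776
P(Converter path inoperative) [OR] = 1 − (1−0.604000) × (1−0.052776) × (1−0.40) × (1−0.26) = 0.833455
P(Safety chain fails) [AND] = 0.29 × 0.40 = 0.116000
P(Pitch system inoperative) [AND] = 0.116000 × 0.42 = 0.048720
P(Rotor brake 2 unavailable) [OR] = 1 − (1−0.29) × (1−0.15) = 0.396500
P(Yaw brake 2 down) [AND] = 0.03 × 0.41 = 0.012300
P(Emergency stop 2 inoperative) [AND] = 0.396500 × 0.012300 × 0.41 = 0.002000
P(Wind turbine shutdown fails) [OR] = 1 − (1−0.833455) × (1−0.048720) × (1−0.002000) = 0.841886
Rounded to 4 decimal places: P(Wind turbine shutdown fails) ≈ 0.8419.

0.8419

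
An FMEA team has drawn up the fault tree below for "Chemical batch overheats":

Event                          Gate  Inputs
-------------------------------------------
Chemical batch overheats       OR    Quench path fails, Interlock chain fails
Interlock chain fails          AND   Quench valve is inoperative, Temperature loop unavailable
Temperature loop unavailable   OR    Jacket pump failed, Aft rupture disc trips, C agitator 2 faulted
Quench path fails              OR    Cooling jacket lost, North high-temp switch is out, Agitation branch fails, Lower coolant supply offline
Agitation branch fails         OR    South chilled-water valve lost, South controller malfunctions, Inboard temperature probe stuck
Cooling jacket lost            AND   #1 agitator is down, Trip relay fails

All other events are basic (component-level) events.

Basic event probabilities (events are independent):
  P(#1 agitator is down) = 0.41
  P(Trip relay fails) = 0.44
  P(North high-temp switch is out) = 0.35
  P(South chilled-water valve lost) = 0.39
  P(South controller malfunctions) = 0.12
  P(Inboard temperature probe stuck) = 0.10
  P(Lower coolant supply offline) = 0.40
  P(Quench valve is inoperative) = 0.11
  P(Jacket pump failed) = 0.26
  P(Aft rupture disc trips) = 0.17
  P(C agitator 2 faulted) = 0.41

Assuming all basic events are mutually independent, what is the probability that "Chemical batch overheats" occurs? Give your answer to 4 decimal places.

P(Cooling jacket lost) [AND] = 0.41 × 0.44 = 0.180400
P(Agitation branch fails) [OR] = 1 − (1−0.39) × (1−0.12) × (1−0.10) = 0.516880
P(Quench path fails) [OR] = 1 − (1−0.180400) × (1−0.35) × (1−0.516880) × (1−0.40) = 0.845574
P(Temperature loop unavailable) [OR] = 1 − (1−0.26) × (1−0.17) × (1−0.41) = 0.637622
P(Interlock chain fails) [AND] = 0.11 × 0.637622 = 0.070138
P(Chemical batch overheats) [OR] = 1 − (1−0.845574) × (1−0.070138) = 0.856405
Rounded to 4 decimal places: P(Chemical batch overheats) ≈ 0.8564.

0.8564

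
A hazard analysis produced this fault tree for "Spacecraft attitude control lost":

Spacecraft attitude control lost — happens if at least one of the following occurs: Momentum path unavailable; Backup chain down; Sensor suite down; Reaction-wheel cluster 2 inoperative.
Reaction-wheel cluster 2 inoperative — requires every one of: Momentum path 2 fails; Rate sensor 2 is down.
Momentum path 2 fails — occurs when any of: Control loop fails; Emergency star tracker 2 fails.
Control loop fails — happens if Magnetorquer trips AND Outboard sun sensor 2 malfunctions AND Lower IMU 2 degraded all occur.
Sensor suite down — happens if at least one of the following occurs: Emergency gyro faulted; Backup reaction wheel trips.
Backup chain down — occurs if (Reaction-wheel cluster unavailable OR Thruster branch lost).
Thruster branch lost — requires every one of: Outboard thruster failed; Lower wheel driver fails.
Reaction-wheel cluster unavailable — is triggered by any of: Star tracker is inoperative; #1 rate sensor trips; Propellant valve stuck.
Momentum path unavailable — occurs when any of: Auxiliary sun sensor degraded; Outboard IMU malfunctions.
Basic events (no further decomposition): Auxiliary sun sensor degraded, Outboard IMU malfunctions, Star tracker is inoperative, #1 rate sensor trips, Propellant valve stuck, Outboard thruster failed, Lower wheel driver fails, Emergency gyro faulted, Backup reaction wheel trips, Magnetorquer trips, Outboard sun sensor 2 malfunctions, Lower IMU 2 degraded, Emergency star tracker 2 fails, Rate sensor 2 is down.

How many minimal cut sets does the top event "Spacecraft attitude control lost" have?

Momentum path unavailable [OR]: union of children's cut sets → 2 cut set(s).
Reaction-wheel cluster unavailable [OR]: union of children's cut sets → 3 cut set(s).
Thruster branch lost [AND]: one cut set from each child combined → 1 × 1 = 1 cut set(s).
Backup chain down [OR]: union of children's cut sets → 4 cut set(s).
Sensor suite down [OR]: union of children's cut sets → 2 cut set(s).
Control loop fails [AND]: one cut set from each child combined → 1 × 1 × 1 = 1 cut set(s).
Momentum path 2 fails [OR]: union of children's cut sets → 2 cut set(s).
Reaction-wheel cluster 2 inoperative [AND]: one cut set from each child combined → 2 × 1 = 2 cut set(s).
Spacecraft attitude control lost [OR]: union of children's cut sets → 10 cut set(s).
Minimal cut sets: {Auxiliary sun sensor degraded}; {Outboard IMU malfunctions}; {Star tracker is inoperative}; {#1 rate sensor trips}; {Propellant valve stuck}; {Lower wheel driver fails, Outboard thruster failed}; {Emergency gyro faulted}; {Backup reaction wheel trips}; {Lower IMU 2 degraded, Magnetorquer trips, Outboard sun sensor 2 malfunctions, Rate sensor 2 is down}; {Emergency star tracker 2 fails, Rate sensor 2 is down}.

10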